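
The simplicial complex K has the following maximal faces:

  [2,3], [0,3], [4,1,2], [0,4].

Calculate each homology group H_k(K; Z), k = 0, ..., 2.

K has 5 vertices, 6 edges, 1 triangle.
rank ∂_0 = 0, rank ∂_1 = 4 ⇒ b_0 = 5 − 0 − 4 = 1; all invariant factors of ∂_1 are 1 so no torsion. So H_0 = Z.
rank ∂_1 = 4, rank ∂_2 = 1 ⇒ b_1 = 6 − 4 − 1 = 1; all invariant factors of ∂_2 are 1 so no torsion. So H_1 = Z.
rank ∂_2 = 1, rank ∂_3 = 0 ⇒ b_2 = 1 − 1 − 0 = 0. So H_2 = 0.

H_0 ≅ Z,  H_1 ≅ Z,  H_2 = 0.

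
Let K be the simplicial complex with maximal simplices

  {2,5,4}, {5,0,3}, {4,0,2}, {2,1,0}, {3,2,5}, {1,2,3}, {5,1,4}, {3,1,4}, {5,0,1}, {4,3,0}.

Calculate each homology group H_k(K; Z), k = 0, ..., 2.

Order the vertices as 0 < 1 < 2 < 3 < 4 < 5. Listing each simplex with vertices in this order, K has dimension 2 with simplices:

  0-simplices (6): [0], [1], [2], [3], [4], [5]
  1-simplices (15): [0,1], [0,2], [0,3], [0,4], [0,5], [1,2], [1,3], [1,4], [1,5], [2,3], [2,4], [2,5], [3,4], [3,5], [4,5]
  2-simplices (10): [0,1,2], [0,1,5], [0,2,4], [0,3,4], [0,3,5], [1,2,3], [1,3,4], [1,4,5], [2,3,5], [2,4,5]

so the chain groups are C_0 ≅ Z^6, C_1 ≅ Z^15, C_2 ≅ Z^10.

∂_1: C_1 → C_0 is given by ∂[p,q] = [q] − [p].
This gives a 6×15 integer matrix of rank 5; reducing to Smith normal form yields diagonal entries (1,1,1,1,1).

The boundary map ∂_2: C_2 → C_1 maps a triangle to the signed sum of its edges. For instance
  ∂[2,3,5] = [3,5] − [2,5] + [2,3],
  ∂[1,4,5] = [4,5] − [1,5] + [1,4].
As a 15×10 matrix over Z this has rank 10, with invariant factors (1,1,1,1,1,1,1,1,1,2).

Computing H_k = (kernel of ∂_k) / (image of ∂_{k+1}):

  H_0: rank C_0 − rank ∂_1 = 6 − 5 = 1, and the invariant factors of ∂_1 are all 1, so H_0 ≅ Z.
  H_1: rank ker ∂_1 − rank ∂_2 = (15 − 5) − 10 = 0, and ∂_2 has invariant factor 2 > 1, so H_1 ≅ Z/2.
  H_2: rank ker ∂_2 − rank ∂_3 = (10 − 10) − 0 = 0, and there is no ∂_3, so H_2 ≅ 0.

H_0 ≅ Z,  H_1 ≅ Z/2,  H_2 = 0.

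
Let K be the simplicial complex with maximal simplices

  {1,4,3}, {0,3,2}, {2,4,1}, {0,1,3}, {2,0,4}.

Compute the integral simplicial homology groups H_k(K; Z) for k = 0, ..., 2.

H_0 = Z,  H_1 = Z,  H_2 = 0.

Take the total order 0 < 1 < 2 < 3 < 4 on the vertex set. Then K (dimension 2) consists of the simplices:

  0-simplices (5): [0], [1], [2], [3], [4]
  1-simplices (10): [0,1], [0,2], [0,3], [0,4], [1,2], [1,3], [1,4], [2,3], [2,4], [3,4]
  2-simplices (5): [0,1,3], [0,2,3], [0,2,4], [1,2,4], [1,3,4]

so the chain groups are C_0 ≅ Z^5, C_1 ≅ Z^10, C_2 ≅ Z^5.

∂_1: C_1 → C_0 sends each edge [p,q] (with p < q) to q − p.
The resulting 5×10 matrix has rank 4, and its Smith normal form has invariant factors (1,1,1,1).

Boundary ∂_2: C_2 → C_1 maps a triangle to the signed sum of its edges. For instance
  ∂[0,2,3] = [2,3] − [0,3] + [0,2],
  ∂[0,1,3] = [1,3] − [0,3] + [0,1].
The 10×5 boundary matrix has rank 5 and Smith normal form diag(1,1,1,1,1).

Computing H_k = (kernel of ∂_k) / (image of ∂_{k+1}):

  H_0: rank C_0 − rank ∂_1 = 5 − 4 = 1, and the invariant factors of ∂_1 are all 1, so H_0 = Z.
  H_1: rank ker ∂_1 − rank ∂_2 = (10 − 4) − 5 = 1, and the invariant factors of ∂_2 are all 1, so H_1 = Z.
  H_2: rank ker ∂_2 − rank ∂_3 = (5 − 5) − 0 = 0, and there is no ∂_3, so H_2 = 0.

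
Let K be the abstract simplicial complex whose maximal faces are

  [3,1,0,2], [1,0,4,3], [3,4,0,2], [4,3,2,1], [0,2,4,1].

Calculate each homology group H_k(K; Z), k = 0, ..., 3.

H_0 ≅ Z,  H_1 = 0,  H_2 = 0,  H_3 ≅ Z.

We work with the vertex ordering 0 < 1 < 2 < 3 < 4. The simplices of K, each written with vertices in increasing order, are:

  0-simplices (5): [0], [1], [2], [3], [4]
  1-simplices (10): [0,1], [0,2], [0,3], [0,4], [1,2], [1,3], [1,4], [2,3], [2,4], [3,4]
  2-simplices (10): [0,1,2], [0,1,3], [0,1,4], [0,2,3], [0,2,4], [0,3,4], [1,2,3], [1,2,4], [1,3,4], [2,3,4]
  3-simplices (5): [0,1,2,3], [0,1,2,4], [0,1,3,4], [0,2,3,4], [1,2,3,4]

giving chain groups C_0 ≅ Z^5, C_1 ≅ Z^10, C_2 ≅ Z^10, C_3 ≅ Z^5.

The boundary map ∂_1: C_1 → C_0 sends each edge [p,q] (with p < q) to q − p.
The 5×10 boundary matrix has rank 4 and Smith normal form diag(1,1,1,1).

∂_2: C_2 → C_1 maps a triangle to the signed sum of its edges. For instance
  ∂[0,2,3] = [2,3] − [0,3] + [0,2],
  ∂[0,1,4] = [1,4] − [0,4] + [0,1].
The resulting 10×10 matrix has rank 6, and its Smith normal form has invariant factors (1,1,1,1,1,1).

The boundary map ∂_3: C_3 → C_2 sends each 3-simplex σ to the alternating sum Σ_i (−1)^i (σ with its i-th vertex removed). For instance
  ∂[0,1,2,3] = [1,2,3] − [0,2,3] + [0,1,3] − [0,1,2],
  ∂[0,1,3,4] = [1,3,4] − [0,3,4] + [0,1,4] − [0,1,3].
As a 10×5 matrix over Z this has rank 4, with invariant factors (1,1,1,1).

From H_k ≅ ker(∂_k) / im(∂_{k+1}) we obtain:

  H_0: rank C_0 − rank ∂_1 = 5 − 4 = 1, and the invariant factors of ∂_1 are all 1, so H_0 ≅ Z.
  H_1: rank ker ∂_1 − rank ∂_2 = (10 − 4) − 6 = 0, and the invariant factors of ∂_2 are all 1, so H_1 ≅ 0.
  H_2: rank ker ∂_2 − rank ∂_3 = (10 − 6) − 4 = 0, and the invariant factors of ∂_3 are all 1, so H_2 ≅ 0.
  H_3: rank ker ∂_3 − rank ∂_4 = (5 − 4) − 0 = 1, and there is no ∂_4, so H_3 ≅ Z.

As a check, the Euler characteristic is 5 − 10 + 10 − 5 = 0, which agrees with 1 − 0 + 0 − 1 = 0.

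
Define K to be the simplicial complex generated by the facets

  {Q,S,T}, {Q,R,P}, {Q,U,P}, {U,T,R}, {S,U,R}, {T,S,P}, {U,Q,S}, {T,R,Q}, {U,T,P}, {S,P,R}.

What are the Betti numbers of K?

b_0 = 1, b_1 = 0, b_2 = 0.

Take the total order P < Q < R < S < T < U on the vertex set. Then K (dimension 2) consists of the simplices:

  0-simplices (6): P, Q, R, S, T, U
  1-simplices (15): PQ, PR, PS, PT, PU, QR, QS, QT, QU, RS, RT, RU, ST, SU, TU
  2-simplices (10): PQR, PQU, PRS, PST, PTU, QRT, QST, QSU, RSU, RTU

so the chain groups are C_0 ≅ Z^6, C_1 ≅ Z^15, C_2 ≅ Z^10.

Boundary ∂_1: C_1 → C_0 sends each edge [p,q] (with p < q) to q − p. For instance
  ∂RU = U − R.
This gives a 6×15 integer matrix of rank 5; reducing to Smith normal form yields diagonal entries (1,1,1,1,1).

The boundary map ∂_2: C_2 → C_1 maps a triangle to the signed sum of its edges. For instance
  ∂PRS = RS − PS + PR,
  ∂PTU = TU − PU + PT.
This gives a 15×10 integer matrix of rank 10; reducing to Smith normal form yields diagonal entries (1,1,1,1,1,1,1,1,1,2).

Reading off H_k = ker ∂_k / im ∂_{k+1}:

  H_0: rank C_0 − rank ∂_1 = 6 − 5 = 1, and the invariant factors of ∂_1 are all 1, so H_0 = Z.
  H_1: rank ker ∂_1 − rank ∂_2 = (15 − 5) − 10 = 0, and ∂_2 has invariant factor 2 > 1, so H_1 = Z/2.
  H_2: rank ker ∂_2 − rank ∂_3 = (10 − 10) − 0 = 0, and there is no ∂_3, so H_2 = 0.

Hence the Betti numbers are b_0 = 1, b_1 = 0, b_2 = 0.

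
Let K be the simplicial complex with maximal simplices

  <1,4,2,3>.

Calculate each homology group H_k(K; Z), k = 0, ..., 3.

Order the vertices as 1 < 2 < 3 < 4. Listing each simplex with vertices in this order, K has dimension 3 with simplices:

  0-simplices (4): [1], [2], [3], [4]
  1-simplices (6): [1,2], [1,3], [1,4], [2,3], [2,4], [3,4]
  2-simplices (4): [1,2,3], [1,2,4], [1,3,4], [2,3,4]
  3-simplices (1): [1,2,3,4]

Hence C_0 ≅ Z^4, C_1 ≅ Z^6, C_2 ≅ Z^4, C_3 ≅ Z^1.

The boundary map ∂_1: C_1 → C_0 maps an edge to its endpoints' difference, ∂[p,q] = q − p. For instance
  ∂[2,3] = [3] − [2].
The 4×6 boundary matrix has rank 3 and Smith normal form diag(1,1,1).

∂_2: C_2 → C_1 sends each 2-simplex [p,q,r] to [q,r] − [p,r] + [p,q]. For instance
  ∂[1,2,4] = [2,4] − [1,4] + [1,2],
  ∂[1,3,4] = [3,4] − [1,4] + [1,3].
As a 6×4 matrix over Z this has rank 3, with invariant factors (1,1,1).

∂_3: C_3 → C_2 sends each 3-simplex σ to the alternating sum Σ_i (−1)^i (σ with its i-th vertex removed). For instance
  ∂[1,2,3,4] = [2,3,4] − [1,3,4] + [1,2,4] − [1,2,3].
As a 4×1 matrix over Z this has rank 1, with invariant factors (1).

From H_k ≅ ker(∂_k) / im(∂_{k+1}) we obtain:

  H_0: rank C_0 − rank ∂_1 = 4 − 3 = 1, and the invariant factors of ∂_1 are all 1, so H_0 = Z.
  H_1: rank ker ∂_1 − rank ∂_2 = (6 − 3) − 3 = 0, and the invariant factors of ∂_2 are all 1, so H_1 = 0.
  H_2: rank ker ∂_2 − rank ∂_3 = (4 − 3) − 1 = 0, and the invariant factors of ∂_3 are all 1, so H_2 = 0.
  H_3: rank ker ∂_3 − rank ∂_4 = (1 − 1) − 0 = 0, and there is no ∂_4, so H_3 = 0.

H_0 = Z,  H_1 = 0,  H_2 = 0,  H_3 = 0.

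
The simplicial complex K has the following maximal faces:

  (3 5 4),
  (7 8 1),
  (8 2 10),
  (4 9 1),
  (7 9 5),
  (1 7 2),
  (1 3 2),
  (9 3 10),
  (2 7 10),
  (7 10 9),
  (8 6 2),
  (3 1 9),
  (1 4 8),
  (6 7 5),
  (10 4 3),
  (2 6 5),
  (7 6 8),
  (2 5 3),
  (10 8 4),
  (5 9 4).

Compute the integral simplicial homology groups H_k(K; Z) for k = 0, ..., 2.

H_0 = Z,  H_1 = Z ⊕ Z_2,  H_2 = 0.

K has 10 vertices, 30 edges, 20 triangles.
rank ∂_0 = 0, rank ∂_1 = 9 ⇒ b_0 = 10 − 0 − 9 = 1; all invariant factors of ∂_1 are 1 so no torsion. So H_0 = Z.
rank ∂_1 = 9, rank ∂_2 = 20 ⇒ b_1 = 30 − 9 − 20 = 1; ∂_2 has invariant factor(s) [2] giving torsion. So H_1 = Z ⊕ Z_2.
rank ∂_2 = 20, rank ∂_3 = 0 ⇒ b_2 = 20 − 20 − 0 = 0. So H_2 = 0.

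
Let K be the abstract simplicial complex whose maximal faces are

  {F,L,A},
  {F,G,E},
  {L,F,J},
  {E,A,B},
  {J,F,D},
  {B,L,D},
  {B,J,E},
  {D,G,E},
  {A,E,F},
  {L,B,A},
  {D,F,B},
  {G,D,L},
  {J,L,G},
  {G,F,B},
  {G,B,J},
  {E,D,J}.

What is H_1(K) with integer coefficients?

Take the total order A < B < D < E < F < G < J < L on the vertex set. Then K (dimension 2) consists of the simplices:

  0-simplices (8): A, B, D, E, F, G, J, L
  1-simplices (24): AB, AE, AF, AL, BD, BE, BF, BG, BJ, BL, DE, DF, DG, DJ, DL, EF, EG, EJ, FG, FJ, FL, GJ, GL, JL
  2-simplices (16): ABE, ABL, AEF, AFL, BDF, BDL, BEJ, BFG, BGJ, DEG, DEJ, DFJ, DGL, EFG, FJL, GJL

Hence C_0 ≅ Z^8, C_1 ≅ Z^24, C_2 ≅ Z^16.

∂_1: C_1 → C_0 sends each edge [p,q] (with p < q) to q − p. For instance
  ∂DE = E − D.
The resulting 8×24 matrix has rank 7, and its Smith normal form has invariant factors (1,1,1,1,1,1,1).

The boundary map ∂_2: C_2 → C_1 sends each 2-simplex [p,q,r] to [q,r] − [p,r] + [p,q]. For instance
  ∂FJL = JL − FL + FJ,
  ∂ABE = BE − AE + AB.
As a 24×16 matrix over Z this has rank 15, with invariant factors (1,1,1,1,1,1,1,1,1,1,1,1,1,1,1).

Reading off H_k = ker ∂_k / im ∂_{k+1}:

  H_1: rank ker ∂_1 − rank ∂_2 = (24 − 7) − 15 = 2, and the invariant factors of ∂_2 are all 1, so H_1 ≅ Z^2.

H_1 ≅ Z^2.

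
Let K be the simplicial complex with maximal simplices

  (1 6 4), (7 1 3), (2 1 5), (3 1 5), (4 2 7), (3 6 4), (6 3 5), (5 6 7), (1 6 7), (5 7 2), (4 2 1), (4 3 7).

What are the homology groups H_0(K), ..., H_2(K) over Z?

H_0 ≅ Z,  H_1 ≅ Z/2,  H_2 = 0.

Order the vertices as 1 < 2 < 3 < 4 < 5 < 6 < 7. Listing each simplex with vertices in this order, K has dimension 2 with simplices:

  0-simplices (7): [1], [2], [3], [4], [5], [6], [7]
  1-simplices (18): [1,2], [1,3], [1,4], [1,5], [1,6], [1,7], [2,4], [2,5], [2,7], [3,4], [3,5], [3,6], [3,7], [4,6], [4,7], [5,6], [5,7], [6,7]
  2-simplices (12): [1,2,4], [1,2,5], [1,3,5], [1,3,7], [1,4,6], [1,6,7], [2,4,7], [2,5,7], [3,4,6], [3,4,7], [3,5,6], [5,6,7]

so the chain groups are C_0 ≅ Z^7, C_1 ≅ Z^18, C_2 ≅ Z^12.

Boundary ∂_1: C_1 → C_0 is given by ∂[p,q] = [q] − [p].
This gives a 7×18 integer matrix of rank 6; reducing to Smith normal form yields diagonal entries (1,1,1,1,1,1).

∂_2: C_2 → C_1 maps a triangle to the signed sum of its edges. For instance
  ∂[1,4,6] = [4,6] − [1,6] + [1,4],
  ∂[2,5,7] = [5,7] − [2,7] + [2,5].
The resulting 18×12 matrix has rank 12, and its Smith normal form has invariant factors (1,1,1,1,1,1,1,1,1,1,1,2).

Now H_k = ker ∂_k / im ∂_{k+1}, so:

  H_0: rank C_0 − rank ∂_1 = 7 − 6 = 1, and the invariant factors of ∂_1 are all 1, so H_0 ≅ Z.
  H_1: rank ker ∂_1 − rank ∂_2 = (18 − 6) − 12 = 0, and ∂_2 has invariant factor 2 > 1, so H_1 ≅ Z/2.
  H_2: rank ker ∂_2 − rank ∂_3 = (12 − 12) − 0 = 0, and there is no ∂_3, so H_2 ≅ 0.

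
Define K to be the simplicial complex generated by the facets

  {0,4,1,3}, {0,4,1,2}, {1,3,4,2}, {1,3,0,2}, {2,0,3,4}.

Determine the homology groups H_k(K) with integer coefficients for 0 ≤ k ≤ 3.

Order the vertices as 0 < 1 < 2 < 3 < 4. Listing each simplex with vertices in this order, K has dimension 3 with simplices:

  0-simplices (5): [0], [1], [2], [3], [4]
  1-simplices (10): [0,1], [0,2], [0,3], [0,4], [1,2], [1,3], [1,4], [2,3], [2,4], [3,4]
  2-simplices (10): [0,1,2], [0,1,3], [0,1,4], [0,2,3], [0,2,4], [0,3,4], [1,2,3], [1,2,4], [1,3,4], [2,3,4]
  3-simplices (5): [0,1,2,3], [0,1,2,4], [0,1,3,4], [0,2,3,4], [1,2,3,4]

so the chain groups are C_0 ≅ Z^5, C_1 ≅ Z^10, C_2 ≅ Z^10, C_3 ≅ Z^5.

Boundary ∂_1: C_1 → C_0 maps an edge to its endpoints' difference, ∂[p,q] = q − p.
This gives a 5×10 integer matrix of rank 4; reducing to Smith normal form yields diagonal entries (1,1,1,1).

∂_2: C_2 → C_1 sends each 2-simplex [p,q,r] to [q,r] − [p,r] + [p,q]. For instance
  ∂[1,3,4] = [3,4] − [1,4] + [1,3],
  ∂[0,1,4] = [1,4] − [0,4] + [0,1].
The 10×10 boundary matrix has rank 6 and Smith normal form diag(1,1,1,1,1,1).

∂_3: C_3 → C_2 sends each 3-simplex σ to the alternating sum Σ_i (−1)^i (σ with its i-th vertex removed). For instance
  ∂[0,2,3,4] = [2,3,4] − [0,3,4] + [0,2,4] − [0,2,3],
  ∂[0,1,3,4] = [1,3,4] − [0,3,4] + [0,1,4] − [0,1,3].
As a 10×5 matrix over Z this has rank 4, with invariant factors (1,1,1,1).

Now H_k = ker ∂_k / im ∂_{k+1}, so:

  H_0: rank C_0 − rank ∂_1 = 5 − 4 = 1, and the invariant factors of ∂_1 are all 1, so H_0 ≅ Z.
  H_1: rank ker ∂_1 − rank ∂_2 = (10 − 4) − 6 = 0, and the invariant factors of ∂_2 are all 1, so H_1 ≅ 0.
  H_2: rank ker ∂_2 − rank ∂_3 = (10 − 6) − 4 = 0, and the invariant factors of ∂_3 are all 1, so H_2 ≅ 0.
  H_3: rank ker ∂_3 − rank ∂_4 = (5 − 4) − 0 = 1, and there is no ∂_4, so H_3 ≅ Z.

H_0 ≅ Z,  H_1 = 0,  H_2 = 0,  H_3 ≅ Z.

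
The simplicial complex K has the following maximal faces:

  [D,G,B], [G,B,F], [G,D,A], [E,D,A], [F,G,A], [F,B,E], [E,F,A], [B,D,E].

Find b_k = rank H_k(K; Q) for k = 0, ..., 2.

Take the total order A < B < D < E < F < G on the vertex set. Then K (dimension 2) consists of the simplices:

  0-simplices (6): A, B, D, E, F, G
  1-simplices (12): AD, AE, AF, AG, BD, BE, BF, BG, DE, DG, EF, FG
  2-simplices (8): ADE, ADG, AEF, AFG, BDE, BDG, BEF, BFG

giving chain groups C_0 ≅ Z^6, C_1 ≅ Z^12, C_2 ≅ Z^8.

∂_1: C_1 → C_0 is given by ∂[p,q] = [q] − [p]. For instance
  ∂EF = F − E.
This gives a 6×12 integer matrix of rank 5; reducing to Smith normal form yields diagonal entries (1,1,1,1,1).

∂_2: C_2 → C_1 sends each 2-simplex [p,q,r] to [q,r] − [p,r] + [p,q]. For instance
  ∂AFG = FG − AG + AF,
  ∂AEF = EF − AF + AE.
This gives a 12×8 integer matrix of rank 7; reducing to Smith normal form yields diagonal entries (1,1,1,1,1,1,1).

Computing H_k = (kernel of ∂_k) / (image of ∂_{k+1}):

  H_0: rank C_0 − rank ∂_1 = 6 − 5 = 1, and the invariant factors of ∂_1 are all 1, so H_0 ≅ Z.
  H_1: rank ker ∂_1 − rank ∂_2 = (12 − 5) − 7 = 0, and the invariant factors of ∂_2 are all 1, so H_1 ≅ 0.
  H_2: rank ker ∂_2 − rank ∂_3 = (8 − 7) − 0 = 1, and there is no ∂_3, so H_2 ≅ Z.

As a check, the Euler characteristic is 6 − 12 + 8 = 2, which agrees with 1 − 0 + 1 = 2.

Hence the Betti numbers are b_0 = 1, b_1 = 0, b_2 = 1.

b_0 = 1, b_1 = 0, b_2 = 1.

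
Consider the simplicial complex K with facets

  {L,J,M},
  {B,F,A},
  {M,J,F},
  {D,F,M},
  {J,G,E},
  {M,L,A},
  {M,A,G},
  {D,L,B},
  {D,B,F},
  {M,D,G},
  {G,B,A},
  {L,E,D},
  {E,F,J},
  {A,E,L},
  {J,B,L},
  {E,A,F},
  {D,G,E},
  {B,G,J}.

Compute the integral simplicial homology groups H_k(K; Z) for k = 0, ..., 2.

Order the vertices as A < B < D < E < F < G < J < L < M. Listing each simplex with vertices in this order, K has dimension 2 with simplices:

  0-simplices (9): A, B, D, E, F, G, J, L, M
  1-simplices (27): AB, AE, AF, AG, AL, AM, BD, BF, BG, BJ, BL, DE, DF, DG, DL, DM, EF, EG, EJ, EL, FJ, FM, GJ, GM, JL, JM, LM
  2-simplices (18): ABF, ABG, AEF, AEL, AGM, ALM, BDF, BDL, BGJ, BJL, DEG, DEL, DFM, DGM, EFJ, EGJ, FJM, JLM

giving chain groups C_0 ≅ Z^9, C_1 ≅ Z^27, C_2 ≅ Z^18.

The boundary map ∂_1: C_1 → C_0 is given by ∂[p,q] = [q] − [p]. For instance
  ∂AF = F − A.
The resulting 9×27 matrix has rank 8, and its Smith normal form has invariant factors (1,1,1,1,1,1,1,1).

Boundary ∂_2: C_2 → C_1 maps a triangle to the signed sum of its edges. For instance
  ∂AEL = EL − AL + AE,
  ∂ALM = LM − AM + AL.
The resulting 27×18 matrix has rank 17, and its Smith normal form has invariant factors (1,1,1,1,1,1,1,1,1,1,1,1,1,1,1,1,1).

From H_k ≅ ker(∂_k) / im(∂_{k+1}) we obtain:

  H_0: rank C_0 − rank ∂_1 = 9 − 8 = 1, and the invariant factors of ∂_1 are all 1, so H_0 ≅ Z.
  H_1: rank ker ∂_1 − rank ∂_2 = (27 − 8) − 17 = 2, and the invariant factors of ∂_2 are all 1, so H_1 ≅ Z^2.
  H_2: rank ker ∂_2 − rank ∂_3 = (18 − 17) − 0 = 1, and there is no ∂_3, so H_2 ≅ Z.

As a check, the Euler characteristic is 9 − 27 + 18 = 0, which agrees with 1 − 2 + 1 = 0.

H_0 = Z,  H_1 = Z^2,  H_2 = Z.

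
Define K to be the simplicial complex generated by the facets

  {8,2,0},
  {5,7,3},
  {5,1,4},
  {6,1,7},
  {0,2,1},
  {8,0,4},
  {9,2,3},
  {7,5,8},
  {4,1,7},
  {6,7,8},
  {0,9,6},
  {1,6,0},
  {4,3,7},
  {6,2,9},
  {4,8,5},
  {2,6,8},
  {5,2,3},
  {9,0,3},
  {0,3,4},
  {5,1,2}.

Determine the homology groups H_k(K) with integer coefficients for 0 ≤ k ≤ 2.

H_0 ≅ Z,  H_1 ≅ Z ⊕ Z/2Z,  H_2 = 0.

Fix the vertex order 0 < 1 < 2 < 3 < 4 < 5 < 6 < 7 < 8 < 9 and write every simplex with vertices in increasing order. Then dim K = 2 and the simplices of K are:

  0-simplices (10): [0], [1], [2], [3], [4], [5], [6], [7], [8], [9]
  1-simplices (30): (30 of them)
  2-simplices (20): (20 of them)

so the chain groups are C_0 ≅ Z^10, C_1 ≅ Z^30, C_2 ≅ Z^20.

Boundary ∂_1: C_1 → C_0 is given by ∂[p,q] = [q] − [p]. For instance
  ∂[7,8] = [8] − [7].
The 10×30 boundary matrix has rank 9 and Smith normal form diag(1,1,1,1,1,1,1,1,1).

The boundary map ∂_2: C_2 → C_1 maps a triangle to the signed sum of its edges. For instance
  ∂[2,6,8] = [6,8] − [2,8] + [2,6],
  ∂[1,6,7] = [6,7] − [1,7] + [1,6].
As a 30×20 matrix over Z this has rank 20, with invariant factors (1,1,1,1,1,1,1,1,1,1,1,1,1,1,1,1,1,1,1,2).

Now H_k = ker ∂_k / im ∂_{k+1}, so:

  H_0: rank C_0 − rank ∂_1 = 10 − 9 = 1, and the invariant factors of ∂_1 are all 1, so H_0 = Z.
  H_1: rank ker ∂_1 − rank ∂_2 = (30 − 9) − 20 = 1, and ∂_2 has invariant factor 2 > 1, so H_1 = Z ⊕ Z/2Z.
  H_2: rank ker ∂_2 − rank ∂_3 = (20 − 20) − 0 = 0, and there is no ∂_3, so H_2 = 0.

(K is a triangulation of the Klein bottle.)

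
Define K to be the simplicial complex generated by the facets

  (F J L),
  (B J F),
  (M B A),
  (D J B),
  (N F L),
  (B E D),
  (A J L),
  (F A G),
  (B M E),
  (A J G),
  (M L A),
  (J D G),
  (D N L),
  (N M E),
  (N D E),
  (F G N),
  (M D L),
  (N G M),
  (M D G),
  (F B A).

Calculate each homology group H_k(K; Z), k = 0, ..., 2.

H_0 = Z,  H_1 = Z ⊕ Z/2Z,  H_2 = 0.

Order the vertices as A < B < D < E < F < G < J < L < M < N. Listing each simplex with vertices in this order, K has dimension 2 with simplices:

  0-simplices (10): A, B, D, E, F, G, J, L, M, N
  1-simplices (30): AB, AF, AG, AJ, AL, AM, BD, BE, BF, BJ, BM, DE, DG, DJ, DL, DM, DN, EM, EN, FG, FJ, FL, FN, GJ, GM, GN, JL, LM, LN, MN
  2-simplices (20): ABF, ABM, AFG, AGJ, AJL, ALM, BDE, BDJ, BEM, BFJ, DEN, DGJ, DGM, DLM, DLN, EMN, FGN, FJL, FLN, GMN

giving chain groups C_0 ≅ Z^10, C_1 ≅ Z^30, C_2 ≅ Z^20.

Boundary ∂_1: C_1 → C_0 sends each edge [p,q] (with p < q) to q − p. For instance
  ∂DM = M − D.
The resulting 10×30 matrix has rank 9, and its Smith normal form has invariant factors (1,1,1,1,1,1,1,1,1).

∂_2: C_2 → C_1 acts by ∂[p,q,r] = [q,r] − [p,r] + [p,q]. For instance
  ∂DGJ = GJ − DJ + DG,
  ∂EMN = MN − EN + EM.
The resulting 30×20 matrix has rank 20, and its Smith normal form has invariant factors (1,1,1,1,1,1,1,1,1,1,1,1,1,1,1,1,1,1,1,2).

From H_k ≅ ker(∂_k) / im(∂_{k+1}) we obtain:

  H_0: rank C_0 − rank ∂_1 = 10 − 9 = 1, and the invariant factors of ∂_1 are all 1, so H_0 ≅ Z.
  H_1: rank ker ∂_1 − rank ∂_2 = (30 − 9) − 20 = 1, and ∂_2 has invariant factor 2 > 1, so H_1 ≅ Z ⊕ Z/2Z.
  H_2: rank ker ∂_2 − rank ∂_3 = (20 − 20) − 0 = 0, and there is no ∂_3, so H_2 ≅ 0.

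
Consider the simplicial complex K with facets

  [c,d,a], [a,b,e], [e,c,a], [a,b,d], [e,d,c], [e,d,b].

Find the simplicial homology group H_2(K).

H_2 = Z.

K has 5 vertices, 9 edges, 6 triangles.
rank ∂_2 = 5, rank ∂_3 = 0 ⇒ b_2 = 6 − 5 − 0 = 1. So H_2 ≅ Z.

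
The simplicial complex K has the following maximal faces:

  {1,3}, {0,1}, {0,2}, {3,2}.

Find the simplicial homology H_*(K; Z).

Fix the vertex order 0 < 1 < 2 < 3 and write every simplex with vertices in increasing order. Then dim K = 1 and the simplices of K are:

  0-simplices (4): [0], [1], [2], [3]
  1-simplices (4): [0,1], [0,2], [1,3], [2,3]

so the chain groups are C_0 ≅ Z^4, C_1 ≅ Z^4.

The boundary map ∂_1: C_1 → C_0 is given by ∂[p,q] = [q] − [p].
The resulting 4×4 matrix has rank 3, and its Smith normal form has invariant factors (1,1,1).

From H_k ≅ ker(∂_k) / im(∂_{k+1}) we obtain:

  H_0: rank C_0 − rank ∂_1 = 4 − 3 = 1, and the invariant factors of ∂_1 are all 1, so H_0 ≅ Z.
  H_1: rank ker ∂_1 − rank ∂_2 = (4 − 3) − 0 = 1, and there is no ∂_2, so H_1 ≅ Z.

As a check, the Euler characteristic is 4 − 4 = 0, which agrees with 1 − 1 = 0.
(K is a triangulation of the circle S^1.)

H_0 = Z,  H_1 = Z.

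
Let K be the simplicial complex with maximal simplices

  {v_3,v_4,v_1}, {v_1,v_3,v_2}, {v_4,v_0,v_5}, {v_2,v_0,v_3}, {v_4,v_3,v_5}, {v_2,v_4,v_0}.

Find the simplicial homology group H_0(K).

K has 6 vertices, 12 edges, 6 triangles.
rank ∂_0 = 0, rank ∂_1 = 5 ⇒ b_0 = 6 − 0 − 5 = 1; all invariant factors of ∂_1 are 1 so no torsion. So H_0 ≅ Z.

H_0 = Z.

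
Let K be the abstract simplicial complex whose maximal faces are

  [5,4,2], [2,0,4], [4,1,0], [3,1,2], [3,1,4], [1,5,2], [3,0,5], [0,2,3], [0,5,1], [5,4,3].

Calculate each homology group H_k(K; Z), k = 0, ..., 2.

H_0 = Z,  H_1 = Z/2,  H_2 = 0.

Order the vertices as 0 < 1 < 2 < 3 < 4 < 5. Listing each simplex with vertices in this order, K has dimension 2 with simplices:

  0-simplices (6): [0], [1], [2], [3], [4], [5]
  1-simplices (15): [0,1], [0,2], [0,3], [0,4], [0,5], [1,2], [1,3], [1,4], [1,5], [2,3], [2,4], [2,5], [3,4], [3,5], [4,5]
  2-simplices (10): [0,1,4], [0,1,5], [0,2,3], [0,2,4], [0,3,5], [1,2,3], [1,2,5], [1,3,4], [2,4,5], [3,4,5]

giving chain groups C_0 ≅ Z^6, C_1 ≅ Z^15, C_2 ≅ Z^10.

The boundary map ∂_1: C_1 → C_0 sends each edge [p,q] (with p < q) to q − p.
This gives a 6×15 integer matrix of rank 5; reducing to Smith normal form yields diagonal entries (1,1,1,1,1).

∂_2: C_2 → C_1 sends each 2-simplex [p,q,r] to [q,r] − [p,r] + [p,q]. For instance
  ∂[0,3,5] = [3,5] − [0,5] + [0,3],
  ∂[0,2,4] = [2,4] − [0,4] + [0,2].
This gives a 15×10 integer matrix of rank 10; reducing to Smith normal form yields diagonal entries (1,1,1,1,1,1,1,1,1,2).

From H_k ≅ ker(∂_k) / im(∂_{k+1}) we obtain:

  H_0: rank C_0 − rank ∂_1 = 6 − 5 = 1, and the invariant factors of ∂_1 are all 1, so H_0 = Z.
  H_1: rank ker ∂_1 − rank ∂_2 = (15 − 5) − 10 = 0, and ∂_2 has invariant factor 2 > 1, so H_1 = Z/2.
  H_2: rank ker ∂_2 − rank ∂_3 = (10 − 10) − 0 = 0, and there is no ∂_3, so H_2 = 0.

As a check, the Euler characteristic is 6 − 15 + 10 = 1, which agrees with 1 − 0 + 0 = 1.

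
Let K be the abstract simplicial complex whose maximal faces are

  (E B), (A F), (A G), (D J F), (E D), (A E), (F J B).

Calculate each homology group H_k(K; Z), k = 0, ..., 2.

K has 7 vertices, 10 edges, 2 triangles.
rank ∂_0 = 0, rank ∂_1 = 6 ⇒ b_0 = 7 − 0 − 6 = 1; all invariant factors of ∂_1 are 1 so no torsion. So H_0 = Z.
rank ∂_1 = 6, rank ∂_2 = 2 ⇒ b_1 = 10 − 6 − 2 = 2; all invariant factors of ∂_2 are 1 so no torsion. So H_1 = Z^2.
rank ∂_2 = 2, rank ∂_3 = 0 ⇒ b_2 = 2 − 2 − 0 = 0. So H_2 = 0.

H_0 ≅ Z,  H_1 ≅ Z^2,  H_2 = 0.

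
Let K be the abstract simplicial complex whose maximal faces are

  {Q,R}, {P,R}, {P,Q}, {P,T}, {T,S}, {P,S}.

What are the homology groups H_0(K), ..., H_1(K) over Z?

H_0 ≅ Z,  H_1 ≅ Z^2.

Order the vertices as P < Q < R < S < T. Listing each simplex with vertices in this order, K has dimension 1 with simplices:

  0-simplices (5): P, Q, R, S, T
  1-simplices (6): PQ, PR, PS, PT, QR, ST

giving chain groups C_0 ≅ Z^5, C_1 ≅ Z^6.

∂_1: C_1 → C_0 maps an edge to its endpoints' difference, ∂[p,q] = q − p.
The 5×6 boundary matrix has rank 4 and Smith normal form diag(1,1,1,1).

Reading off H_k = ker ∂_k / im ∂_{k+1}:

  H_0: rank C_0 − rank ∂_1 = 5 − 4 = 1, and the invariant factors of ∂_1 are all 1, so H_0 = Z.
  H_1: rank ker ∂_1 − rank ∂_2 = (6 − 4) − 0 = 2, and there is no ∂_2, so H_1 = Z^2.

As a check, the Euler characteristic is 5 − 6 = -1, which agrees with 1 − 2 = -1.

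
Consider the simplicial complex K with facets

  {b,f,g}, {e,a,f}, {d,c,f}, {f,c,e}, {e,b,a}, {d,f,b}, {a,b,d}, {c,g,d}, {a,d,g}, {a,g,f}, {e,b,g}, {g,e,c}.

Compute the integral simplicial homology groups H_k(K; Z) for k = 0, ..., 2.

H_0 ≅ Z,  H_1 ≅ Z/2,  H_2 = 0.

Order the vertices as a < b < c < d < e < f < g. Listing each simplex with vertices in this order, K has dimension 2 with simplices:

  0-simplices (7): a, b, c, d, e, f, g
  1-simplices (18): ab, ad, ae, af, ag, bd, be, bf, bg, cd, ce, cf, cg, df, dg, ef, eg, fg
  2-simplices (12): abd, abe, adg, aef, afg, bdf, beg, bfg, cdf, cdg, cef, ceg

so the chain groups are C_0 ≅ Z^7, C_1 ≅ Z^18, C_2 ≅ Z^12.

∂_1: C_1 → C_0 is given by ∂[p,q] = [q] − [p].
As a 7×18 matrix over Z this has rank 6, with invariant factors (1,1,1,1,1,1).

Boundary ∂_2: C_2 → C_1 maps a triangle to the signed sum of its edges. For instance
  ∂bdf = df − bf + bd,
  ∂abe = be − ae + ab.
This gives a 18×12 integer matrix of rank 12; reducing to Smith normal form yields diagonal entries (1,1,1,1,1,1,1,1,1,1,1,2).

From H_k ≅ ker(∂_k) / im(∂_{k+1}) we obtain:

  H_0: rank C_0 − rank ∂_1 = 7 − 6 = 1, and the invariant factors of ∂_1 are all 1, so H_0 ≅ Z.
  H_1: rank ker ∂_1 − rank ∂_2 = (18 − 6) − 12 = 0, and ∂_2 has invariant factor 2 > 1, so H_1 ≅ Z/2.
  H_2: rank ker ∂_2 − rank ∂_3 = (12 − 12) − 0 = 0, and there is no ∂_3, so H_2 ≅ 0.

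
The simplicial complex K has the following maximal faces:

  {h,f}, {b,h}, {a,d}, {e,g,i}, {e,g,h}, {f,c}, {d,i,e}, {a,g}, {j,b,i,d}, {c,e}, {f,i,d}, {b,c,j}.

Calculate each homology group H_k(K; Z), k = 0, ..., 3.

We work with the vertex ordering a < b < c < d < e < f < g < h < i < j. The simplices of K, each written with vertices in increasing order, are:

  0-simplices (10): a, b, c, d, e, f, g, h, i, j
  1-simplices (22): ad, ag, bc, bd, bh, bi, bj, ce, cf, cj, de, df, di, dj, eg, eh, ei, fh, fi, gh, gi, ij
  2-simplices (9): bcj, bdi, bdj, bij, dei, dfi, dij, egh, egi
  3-simplices (1): bdij

so the chain groups are C_0 ≅ Z^10, C_1 ≅ Z^22, C_2 ≅ Z^9, C_3 ≅ Z^1.

The boundary map ∂_1: C_1 → C_0 maps an edge to its endpoints' difference, ∂[p,q] = q − p. For instance
  ∂bj = j − b.
The resulting 10×22 matrix has rank 9, and its Smith normal form has invariant factors (1,1,1,1,1,1,1,1,1).

∂_2: C_2 → C_1 sends each 2-simplex [p,q,r] to [q,r] − [p,r] + [p,q]. For instance
  ∂dfi = fi − di + df,
  ∂bcj = cj − bj + bc.
As a 22×9 matrix over Z this has rank 8, with invariant factors (1,1,1,1,1,1,1,1).

The boundary map ∂_3: C_3 → C_2 sends each 3-simplex σ to the alternating sum Σ_i (−1)^i (σ with its i-th vertex removed). For instance
  ∂bdij = dij − bij + bdj − bdi.
The 9×1 boundary matrix has rank 1 and Smith normal form diag(1).

Reading off H_k = ker ∂_k / im ∂_{k+1}:

  H_0: rank C_0 − rank ∂_1 = 10 − 9 = 1, and the invariant factors of ∂_1 are all 1, so H_0 ≅ Z.
  H_1: rank ker ∂_1 − rank ∂_2 = (22 − 9) − 8 = 5, and the invariant factors of ∂_2 are all 1, so H_1 ≅ Z^5.
  H_2: rank ker ∂_2 − rank ∂_3 = (9 − 8) − 1 = 0, and the invariant factors of ∂_3 are all 1, so H_2 ≅ 0.
  H_3: rank ker ∂_3 − rank ∂_4 = (1 − 1) − 0 = 0, and there is no ∂_4, so H_3 ≅ 0.

H_0 = Z,  H_1 = Z^5,  H_2 = 0,  H_3 = 0.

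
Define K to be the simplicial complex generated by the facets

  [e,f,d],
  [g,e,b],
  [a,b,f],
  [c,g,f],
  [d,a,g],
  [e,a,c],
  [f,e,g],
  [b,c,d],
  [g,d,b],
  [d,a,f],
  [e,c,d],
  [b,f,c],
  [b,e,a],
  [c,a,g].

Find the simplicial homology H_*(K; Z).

We work with the vertex ordering a < b < c < d < e < f < g. The simplices of K, each written with vertices in increasing order, are:

  0-simplices (7): a, b, c, d, e, f, g
  1-simplices (21): ab, ac, ad, ae, af, ag, bc, bd, be, bf, bg, cd, ce, cf, cg, de, df, dg, ef, eg, fg
  2-simplices (14): abe, abf, ace, acg, adf, adg, bcd, bcf, bdg, beg, cde, cfg, def, efg

Hence C_0 ≅ Z^7, C_1 ≅ Z^21, C_2 ≅ Z^14.

Boundary ∂_1: C_1 → C_0 is given by ∂[p,q] = [q] − [p]. For instance
  ∂ab = b − a.
The resulting 7×21 matrix has rank 6, and its Smith normal form has invariant factors (1,1,1,1,1,1).

The boundary map ∂_2: C_2 → C_1 acts by ∂[p,q,r] = [q,r] − [p,r] + [p,q]. For instance
  ∂bdg = dg − bg + bd,
  ∂abf = bf − af + ab.
This gives a 21×14 integer matrix of rank 13; reducing to Smith normal form yields diagonal entries (1,1,1,1,1,1,1,1,1,1,1,1,1).

Reading off H_k = ker ∂_k / im ∂_{k+1}:

  H_0: rank C_0 − rank ∂_1 = 7 − 6 = 1, and the invariant factors of ∂_1 are all 1, so H_0 ≅ Z.
  H_1: rank ker ∂_1 − rank ∂_2 = (21 − 6) − 13 = 2, and the invariant factors of ∂_2 are all 1, so H_1 ≅ Z^2.
  H_2: rank ker ∂_2 − rank ∂_3 = (14 − 13) − 0 = 1, and there is no ∂_3, so H_2 ≅ Z.

As a check, the Euler characteristic is 7 − 21 + 14 = 0, which agrees with 1 − 2 + 1 = 0.
(K is a triangulation of the torus T^2.)

H_0 = Z,  H_1 = Z^2,  H_2 = Z.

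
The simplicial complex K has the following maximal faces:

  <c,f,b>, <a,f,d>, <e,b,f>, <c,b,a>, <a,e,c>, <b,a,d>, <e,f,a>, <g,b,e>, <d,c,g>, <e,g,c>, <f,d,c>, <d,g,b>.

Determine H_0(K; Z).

H_0 = Z.

K has 7 vertices, 18 edges, 12 triangles.
rank ∂_0 = 0, rank ∂_1 = 6 ⇒ b_0 = 7 − 0 − 6 = 1; all invariant factors of ∂_1 are 1 so no torsion. So H_0 ≅ Z.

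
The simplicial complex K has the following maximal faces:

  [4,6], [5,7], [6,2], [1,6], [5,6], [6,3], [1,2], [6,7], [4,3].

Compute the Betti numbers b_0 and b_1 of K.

K has 7 vertices, 9 edges.
rank ∂_0 = 0, rank ∂_1 = 6 ⇒ b_0 = 7 − 0 − 6 = 1; all invariant factors of ∂_1 are 1 so no torsion. So H_0 ≅ Z.
rank ∂_1 = 6, rank ∂_2 = 0 ⇒ b_1 = 9 − 6 − 0 = 3. So H_1 ≅ Z^3.

b_0 = 1, b_1 = 3.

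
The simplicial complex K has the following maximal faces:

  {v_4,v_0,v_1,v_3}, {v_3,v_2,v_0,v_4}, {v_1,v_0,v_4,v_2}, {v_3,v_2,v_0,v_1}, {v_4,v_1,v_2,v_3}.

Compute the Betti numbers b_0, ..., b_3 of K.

b_0 = 1, b_1 = 0, b_2 = 0, b_3 = 1.

Take the total order v_0 < v_1 < v_2 < v_3 < v_4 on the vertex set. Then K (dimension 3) consists of the simplices:

  0-simplices (5): [v_0], [v_1], [v_2], [v_3], [v_4]
  1-simplices (10): [v_0,v_1], [v_0,v_2], [v_0,v_3], [v_0,v_4], [v_1,v_2], [v_1,v_3], [v_1,v_4], [v_2,v_3], [v_2,v_4], [v_3,v_4]
  2-simplices (10): [v_0,v_1,v_2], [v_0,v_1,v_3], [v_0,v_1,v_4], [v_0,v_2,v_3], [v_0,v_2,v_4], [v_0,v_3,v_4], [v_1,v_2,v_3], [v_1,v_2,v_4], [v_1,v_3,v_4], [v_2,v_3,v_4]
  3-simplices (5): [v_0,v_1,v_2,v_3], [v_0,v_1,v_2,v_4], [v_0,v_1,v_3,v_4], [v_0,v_2,v_3,v_4], [v_1,v_2,v_3,v_4]

giving chain groups C_0 ≅ Z^5, C_1 ≅ Z^10, C_2 ≅ Z^10, C_3 ≅ Z^5.

∂_1: C_1 → C_0 sends each edge [p,q] (with p < q) to q − p.
The resulting 5×10 matrix has rank 4, and its Smith normal form has invariant factors (1,1,1,1).

∂_2: C_2 → C_1 maps a triangle to the signed sum of its edges. For instance
  ∂[v_1,v_2,v_3] = [v_2,v_3] − [v_1,v_3] + [v_1,v_2],
  ∂[v_0,v_1,v_3] = [v_1,v_3] − [v_0,v_3] + [v_0,v_1].
The resulting 10×10 matrix has rank 6, and its Smith normal form has invariant factors (1,1,1,1,1,1).

The boundary map ∂_3: C_3 → C_2 sends each 3-simplex σ to the alternating sum Σ_i (−1)^i (σ with its i-th vertex removed). For instance
  ∂[v_0,v_1,v_2,v_3] = [v_1,v_2,v_3] − [v_0,v_2,v_3] + [v_0,v_1,v_3] − [v_0,v_1,v_2],
  ∂[v_0,v_1,v_2,v_4] = [v_1,v_2,v_4] − [v_0,v_2,v_4] + [v_0,v_1,v_4] − [v_0,v_1,v_2].
The resulting 10×5 matrix has rank 4, and its Smith normal form has invariant factors (1,1,1,1).

Now H_k = ker ∂_k / im ∂_{k+1}, so:

  H_0: rank C_0 − rank ∂_1 = 5 − 4 = 1, and the invariant factors of ∂_1 are all 1, so H_0 = Z.
  H_1: rank ker ∂_1 − rank ∂_2 = (10 − 4) − 6 = 0, and the invariant factors of ∂_2 are all 1, so H_1 = 0.
  H_2: rank ker ∂_2 − rank ∂_3 = (10 − 6) − 4 = 0, and the invariant factors of ∂_3 are all 1, so H_2 = 0.
  H_3: rank ker ∂_3 − rank ∂_4 = (5 − 4) − 0 = 1, and there is no ∂_4, so H_3 = Z.

(K is a triangulation of the 3-sphere S^3.)

Hence the Betti numbers are b_0 = 1, b_1 = 0, b_2 = 0, b_3 = 1.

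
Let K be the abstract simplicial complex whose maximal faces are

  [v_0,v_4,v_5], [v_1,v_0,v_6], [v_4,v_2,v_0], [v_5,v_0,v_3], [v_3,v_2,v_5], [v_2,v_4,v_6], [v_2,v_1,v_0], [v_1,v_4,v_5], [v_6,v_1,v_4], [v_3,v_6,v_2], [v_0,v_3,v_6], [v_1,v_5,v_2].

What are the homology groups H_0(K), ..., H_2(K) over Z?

H_0 = Z,  H_1 = Z/2Z,  H_2 = 0.

K has 7 vertices, 18 edges, 12 triangles.
rank ∂_0 = 0, rank ∂_1 = 6 ⇒ b_0 = 7 − 0 − 6 = 1; all invariant factors of ∂_1 are 1 so no torsion. So H_0 ≅ Z.
rank ∂_1 = 6, rank ∂_2 = 12 ⇒ b_1 = 18 − 6 − 12 = 0; ∂_2 has invariant factor(s) [2] giving torsion. So H_1 ≅ Z/2Z.
rank ∂_2 = 12, rank ∂_3 = 0 ⇒ b_2 = 12 − 12 − 0 = 0. So H_2 ≅ 0.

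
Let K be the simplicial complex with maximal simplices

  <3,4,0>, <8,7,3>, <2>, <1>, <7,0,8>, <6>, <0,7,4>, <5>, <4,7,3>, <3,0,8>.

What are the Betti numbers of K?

Take the total order 0 < 1 < 2 < 3 < 4 < 5 < 6 < 7 < 8 on the vertex set. Then K (dimension 2) consists of the simplices:

  0-simplices (9): [0], [1], [2], [3], [4], [5], [6], [7], [8]
  1-simplices (9): [0,3], [0,4], [0,7], [0,8], [3,4], [3,7], [3,8], [4,7], [7,8]
  2-simplices (6): [0,3,4], [0,3,8], [0,4,7], [0,7,8], [3,4,7], [3,7,8]

Hence C_0 ≅ Z^9, C_1 ≅ Z^9, C_2 ≅ Z^6.

Boundary ∂_1: C_1 → C_0 maps an edge to its endpoints' difference, ∂[p,q] = q − p. For instance
  ∂[3,7] = [7] − [3].
The 9×9 boundary matrix has rank 4 and Smith normal form diag(1,1,1,1).

∂_2: C_2 → C_1 sends each 2-simplex [p,q,r] to [q,r] − [p,r] + [p,q]. For instance
  ∂[0,7,8] = [7,8] − [0,8] + [0,7],
  ∂[3,4,7] = [4,7] − [3,7] + [3,4].
The resulting 9×6 matrix has rank 5, and its Smith normal form has invariant factors (1,1,1,1,1).

Computing H_k = (kernel of ∂_k) / (image of ∂_{k+1}):

  H_0: rank C_0 − rank ∂_1 = 9 − 4 = 5, and the invariant factors of ∂_1 are all 1, so H_0 ≅ Z^5.
  H_1: rank ker ∂_1 − rank ∂_2 = (9 − 4) − 5 = 0, and the invariant factors of ∂_2 are all 1, so H_1 ≅ 0.
  H_2: rank ker ∂_2 − rank ∂_3 = (6 − 5) − 0 = 1, and there is no ∂_3, so H_2 ≅ Z.

Hence the Betti numbers are b_0 = 5, b_1 = 0, b_2 = 1.

b_0 = 5, b_1 = 0, b_2 = 1.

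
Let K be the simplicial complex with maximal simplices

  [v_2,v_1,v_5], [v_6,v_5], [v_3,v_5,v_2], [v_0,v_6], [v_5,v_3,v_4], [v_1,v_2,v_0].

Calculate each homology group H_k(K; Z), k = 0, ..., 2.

H_0 = Z,  H_1 = Z,  H_2 = 0.

We work with the vertex ordering v_0 < v_1 < v_2 < v_3 < v_4 < v_5 < v_6. The simplices of K, each written with vertices in increasing order, are:

  0-simplices (7): [v_0], [v_1], [v_2], [v_3], [v_4], [v_5], [v_6]
  1-simplices (11): [v_0,v_1], [v_0,v_2], [v_0,v_6], [v_1,v_2], [v_1,v_5], [v_2,v_3], [v_2,v_5], [v_3,v_4], [v_3,v_5], [v_4,v_5], [v_5,v_6]
  2-simplices (4): [v_0,v_1,v_2], [v_1,v_2,v_5], [v_2,v_3,v_5], [v_3,v_4,v_5]

so the chain groups are C_0 ≅ Z^7, C_1 ≅ Z^11, C_2 ≅ Z^4.

∂_1: C_1 → C_0 maps an edge to its endpoints' difference, ∂[p,q] = q − p. For instance
  ∂[v_3,v_4] = [v_4] − [v_3].
The resulting 7×11 matrix has rank 6, and its Smith normal form has invariant factors (1,1,1,1,1,1).

Boundary ∂_2: C_2 → C_1 sends each 2-simplex [p,q,r] to [q,r] − [p,r] + [p,q]. For instance
  ∂[v_0,v_1,v_2] = [v_1,v_2] − [v_0,v_2] + [v_0,v_1],
  ∂[v_3,v_4,v_5] = [v_4,v_5] − [v_3,v_5] + [v_3,v_4].
The resulting 11×4 matrix has rank 4, and its Smith normal form has invariant factors (1,1,1,1).

Computing H_k = (kernel of ∂_k) / (image of ∂_{k+1}):

  H_0: rank C_0 − rank ∂_1 = 7 − 6 = 1, and the invariant factors of ∂_1 are all 1, so H_0 ≅ Z.
  H_1: rank ker ∂_1 − rank ∂_2 = (11 − 6) − 4 = 1, and the invariant factors of ∂_2 are all 1, so H_1 ≅ Z.
  H_2: rank ker ∂_2 − rank ∂_3 = (4 − 4) − 0 = 0, and there is no ∂_3, so H_2 ≅ 0.

As a check, the Euler characteristic is 7 − 11 + 4 = 0, which agrees with 1 − 1 + 0 = 0.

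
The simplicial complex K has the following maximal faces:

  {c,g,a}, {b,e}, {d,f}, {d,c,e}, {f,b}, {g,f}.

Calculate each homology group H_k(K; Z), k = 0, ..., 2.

Fix the vertex order a < b < c < d < e < f < g and write every simplex with vertices in increasing order. Then dim K = 2 and the simplices of K are:

  0-simplices (7): a, b, c, d, e, f, g
  1-simplices (10): ac, ag, be, bf, cd, ce, cg, de, df, fg
  2-simplices (2): acg, cde

so the chain groups are C_0 ≅ Z^7, C_1 ≅ Z^10, C_2 ≅ Z^2.

∂_1: C_1 → C_0 sends each edge [p,q] (with p < q) to q − p. For instance
  ∂be = e − b.
This gives a 7×10 integer matrix of rank 6; reducing to Smith normal form yields diagonal entries (1,1,1,1,1,1).

∂_2: C_2 → C_1 sends each 2-simplex [p,q,r] to [q,r] − [p,r] + [p,q]. For instance
  ∂cde = de − ce + cd,
  ∂acg = cg − ag + ac.
This gives a 10×2 integer matrix of rank 2; reducing to Smith normal form yields diagonal entries (1,1).

From H_k ≅ ker(∂_k) / im(∂_{k+1}) we obtain:

  H_0: rank C_0 − rank ∂_1 = 7 − 6 = 1, and the invariant factors of ∂_1 are all 1, so H_0 ≅ Z.
  H_1: rank ker ∂_1 − rank ∂_2 = (10 − 6) − 2 = 2, and the invariant factors of ∂_2 are all 1, so H_1 ≅ Z^2.
  H_2: rank ker ∂_2 − rank ∂_3 = (2 − 2) − 0 = 0, and there is no ∂_3, so H_2 ≅ 0.

H_0 ≅ Z,  H_1 ≅ Z^2,  H_2 = 0.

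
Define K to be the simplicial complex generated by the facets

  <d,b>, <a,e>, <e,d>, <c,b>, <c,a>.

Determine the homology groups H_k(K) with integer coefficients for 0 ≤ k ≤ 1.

Take the total order a < b < c < d < e on the vertex set. Then K (dimension 1) consists of the simplices:

  0-simplices (5): a, b, c, d, e
  1-simplices (5): ac, ae, bc, bd, de

giving chain groups C_0 ≅ Z^5, C_1 ≅ Z^5.

The boundary map ∂_1: C_1 → C_0 maps an edge to its endpoints' difference, ∂[p,q] = q − p. For instance
  ∂bc = c − b.
This gives a 5×5 integer matrix of rank 4; reducing to Smith normal form yields diagonal entries (1,1,1,1).

Computing H_k = (kernel of ∂_k) / (image of ∂_{k+1}):

  H_0: rank C_0 − rank ∂_1 = 5 − 4 = 1, and the invariant factors of ∂_1 are all 1, so H_0 ≅ Z.
  H_1: rank ker ∂_1 − rank ∂_2 = (5 − 4) − 0 = 1, and there is no ∂_2, so H_1 ≅ Z.

(K is a triangulation of the circle S^1.)

H_0 = Z,  H_1 = Z.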